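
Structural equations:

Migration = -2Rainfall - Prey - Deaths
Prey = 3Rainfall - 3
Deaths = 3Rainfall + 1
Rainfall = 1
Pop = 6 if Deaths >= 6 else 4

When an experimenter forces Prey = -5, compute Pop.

4

do(Prey=-5) replaces the equation Prey = 3Rainfall - 3 with the constant Prey = -5.
Since Pop is not a descendant of the intervened variable, it is unaffected.
Deaths = 3Rainfall + 1  [with Rainfall=1]  = 4
Pop = 6 if Deaths >= 6 else 4  [with Deaths=4]  = 4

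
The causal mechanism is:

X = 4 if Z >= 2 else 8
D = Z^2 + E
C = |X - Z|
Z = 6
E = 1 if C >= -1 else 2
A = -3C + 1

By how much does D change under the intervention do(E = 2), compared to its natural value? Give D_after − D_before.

1

Under do(E=2), the mechanism E = 1 if C >= -1 else 2 is discarded; E is fixed at 2.
D = Z^2 + E  [with Z=6, E=2]  = 38
Without intervention: X = 4 if Z >= 2 else 8  [with Z=6]  = 4; C = |X - Z|  [with X=4, Z=6]  = 2; E = 1 if C >= -1 else 2  [with C=2]  = 1; D = Z^2 + E  [with Z=6, E=1]  = 37.
Change = 38 − 37 = 1.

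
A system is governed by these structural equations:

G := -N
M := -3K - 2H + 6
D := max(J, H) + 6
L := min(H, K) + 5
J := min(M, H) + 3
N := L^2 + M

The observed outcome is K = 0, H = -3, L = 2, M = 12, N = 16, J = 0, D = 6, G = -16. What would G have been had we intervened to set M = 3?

-7

do(M=3) replaces the equation M := -3K - 2H + 6 with the constant M = 3.
L = min(H, K) + 5  [with H=-3, K=0]  = 2
N = L^2 + M  [with L=2, M=3]  = 7
G = -N  [with N=7]  = -7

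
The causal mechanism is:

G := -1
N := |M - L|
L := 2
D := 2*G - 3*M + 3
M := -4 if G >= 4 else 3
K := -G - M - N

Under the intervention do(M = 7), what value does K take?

-11

The intervention breaks the incoming arrows to M: M := -4 if G >= 4 else 3 no longer applies, and M = 7.
N = |M - L|  [with M=7, L=2]  = 5
K = -G - M - N  [with G=-1, M=7, N=5]  = -11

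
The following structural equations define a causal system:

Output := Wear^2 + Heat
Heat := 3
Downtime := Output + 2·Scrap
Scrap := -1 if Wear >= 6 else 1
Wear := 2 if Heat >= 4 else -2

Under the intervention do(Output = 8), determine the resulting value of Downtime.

10

Intervening sets Output = 8 and removes its equation (Output := Wear^2 + Heat).
Wear = 2 if Heat >= 4 else -2  [with Heat=3]  = -2
Scrap = -1 if Wear >= 6 else 1  [with Wear=-2]  = 1
Downtime = Output + 2·Scrap  [with Output=8, Scrap=1]  = 10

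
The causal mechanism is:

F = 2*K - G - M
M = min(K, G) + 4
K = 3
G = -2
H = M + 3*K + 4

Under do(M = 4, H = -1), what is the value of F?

4

Setting M = 4, H = -1 by intervention discards those variables' equations.
F = 2*K - G - M  [with K=3, G=-2, M=4]  = 4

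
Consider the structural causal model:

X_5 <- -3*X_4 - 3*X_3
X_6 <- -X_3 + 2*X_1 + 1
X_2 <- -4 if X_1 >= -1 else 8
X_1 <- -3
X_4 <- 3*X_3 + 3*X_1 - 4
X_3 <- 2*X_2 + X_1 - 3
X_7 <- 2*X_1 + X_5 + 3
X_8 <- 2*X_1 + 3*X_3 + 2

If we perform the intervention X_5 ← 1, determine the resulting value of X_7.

Under do(X_5=1), the mechanism X_5 <- -3*X_4 - 3*X_3 is discarded; X_5 is fixed at 1.
X_7 = 2*X_1 + X_5 + 3  [with X_1=-3, X_5=1]  = -2

-2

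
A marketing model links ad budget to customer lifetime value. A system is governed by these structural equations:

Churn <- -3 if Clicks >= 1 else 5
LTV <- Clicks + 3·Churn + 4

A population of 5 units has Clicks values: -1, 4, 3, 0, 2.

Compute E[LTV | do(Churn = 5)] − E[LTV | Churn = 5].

2.1

do(Churn=5) breaks Churn's dependence on Clicks. With Churn=5 fixed, LTV across the units is 18, 23, 22, 19, 21, mean 20.6.
Observing Churn=5 restricts to units where Churn's equation naturally yields 5: Clicks ∈ {-1, 0}. In that subpopulation LTV = 18, 19, mean 18.5.
Difference = 20.6 − 18.5 = 2.1.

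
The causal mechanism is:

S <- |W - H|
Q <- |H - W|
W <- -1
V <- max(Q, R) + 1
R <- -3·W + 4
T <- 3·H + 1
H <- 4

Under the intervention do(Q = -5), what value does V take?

8

The intervention breaks the incoming arrows to Q: Q <- |H - W| no longer applies, and Q = -5.
R = -3·W + 4  [with W=-1]  = 7
V = max(Q, R) + 1  [with Q=-5, R=7]  = 8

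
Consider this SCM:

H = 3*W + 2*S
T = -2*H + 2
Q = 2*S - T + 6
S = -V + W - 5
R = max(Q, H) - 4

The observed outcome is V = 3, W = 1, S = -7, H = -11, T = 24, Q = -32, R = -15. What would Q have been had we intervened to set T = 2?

The intervention breaks the incoming arrows to T: T = -2*H + 2 no longer applies, and T = 2.
S = -V + W - 5  [with V=3, W=1]  = -7
Q = 2*S - T + 6  [with S=-7, T=2]  = -10

-10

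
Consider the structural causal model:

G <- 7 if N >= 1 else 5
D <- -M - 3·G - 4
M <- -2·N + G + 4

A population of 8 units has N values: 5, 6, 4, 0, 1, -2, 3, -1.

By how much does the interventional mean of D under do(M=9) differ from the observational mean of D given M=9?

-0.75

do(M=9) breaks M's dependence on N. With M=9 fixed, D across the units is -34, -34, -34, -28, -34, -28, -34, -28, mean -31.75.
Observing M=9 restricts to units where M's equation naturally yields 9: N ∈ {0, 1}. In that subpopulation D = -28, -34, mean -31.
Difference = -31.75 − (-31) = -0.75.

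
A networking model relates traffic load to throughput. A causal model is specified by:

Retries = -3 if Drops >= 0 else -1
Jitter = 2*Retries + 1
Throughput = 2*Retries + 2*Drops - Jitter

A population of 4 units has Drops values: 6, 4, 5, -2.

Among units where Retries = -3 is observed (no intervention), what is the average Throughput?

9

E[Throughput|Retries=-3] averages over only the 3 units with Retries=-3 (Drops = 6, 4, 5): Throughput = 11, 7, 9, mean 9.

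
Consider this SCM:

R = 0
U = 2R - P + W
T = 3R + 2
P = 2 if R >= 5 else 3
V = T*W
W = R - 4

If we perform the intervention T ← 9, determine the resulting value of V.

-36

do(T=9) replaces the equation T = 3R + 2 with the constant T = 9.
W = R - 4  [with R=0]  = -4
V = T*W  [with T=9, W=-4]  = -36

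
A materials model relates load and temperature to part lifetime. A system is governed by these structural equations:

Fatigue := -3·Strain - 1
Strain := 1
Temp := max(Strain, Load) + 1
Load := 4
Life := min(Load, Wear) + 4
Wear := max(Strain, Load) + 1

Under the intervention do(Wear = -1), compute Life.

Under do(Wear=-1), the mechanism Wear := max(Strain, Load) + 1 is discarded; Wear is fixed at -1.
Life = min(Load, Wear) + 4  [with Load=4, Wear=-1]  = 3

3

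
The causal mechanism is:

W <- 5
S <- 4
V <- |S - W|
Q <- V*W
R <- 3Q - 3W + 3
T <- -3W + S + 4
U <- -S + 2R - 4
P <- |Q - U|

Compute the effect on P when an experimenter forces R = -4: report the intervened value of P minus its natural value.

do(R=-4) replaces the equation R <- 3Q - 3W + 3 with the constant R = -4.
V = |S - W|  [with S=4, W=5]  = 1
Q = V*W  [with V=1, W=5]  = 5
U = -S + 2R - 4  [with S=4, R=-4]  = -16
P = |Q - U|  [with Q=5, U=-16]  = 21
Without intervention: V = |S - W|  [with S=4, W=5]  = 1; Q = V*W  [with V=1, W=5]  = 5; R = 3Q - 3W + 3  [with Q=5, W=5]  = 3; U = -S + 2R - 4  [with S=4, R=3]  = -2; P = |Q - U|  [with Q=5, U=-2]  = 7.
Change = 21 − 7 = 14.

14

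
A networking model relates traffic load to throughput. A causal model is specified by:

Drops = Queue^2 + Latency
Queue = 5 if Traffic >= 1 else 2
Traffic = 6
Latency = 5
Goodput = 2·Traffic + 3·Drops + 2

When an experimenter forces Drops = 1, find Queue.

Under do(Drops=1), the mechanism Drops = Queue^2 + Latency is discarded; Drops is fixed at 1.
Since Queue is not a descendant of the intervened variable, it is unaffected.
Queue = 5 if Traffic >= 1 else 2  [with Traffic=6]  = 5

5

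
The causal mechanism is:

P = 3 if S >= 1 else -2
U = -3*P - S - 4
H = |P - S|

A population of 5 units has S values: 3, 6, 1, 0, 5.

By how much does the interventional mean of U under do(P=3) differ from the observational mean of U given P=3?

0.75

Every unit gets P=3 under the intervention. U values become -16, -19, -14, -13, -18; E[U|do(P=3)] = -16.
E[U|P=3] averages over only the 4 units with P=3 (S = 3, 6, 1, 5): U = -16, -19, -14, -18, mean -16.75.
Difference = -16 − (-16.75) = 0.75.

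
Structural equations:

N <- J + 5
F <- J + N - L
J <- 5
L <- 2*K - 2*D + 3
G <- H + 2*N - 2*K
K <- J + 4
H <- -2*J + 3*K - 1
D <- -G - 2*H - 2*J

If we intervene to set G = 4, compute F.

-98

do(G=4) replaces the equation G <- H + 2*N - 2*K with the constant G = 4.
K = J + 4  [with J=5]  = 9
H = -2*J + 3*K - 1  [with J=5, K=9]  = 16
N = J + 5  [with J=5]  = 10
D = -G - 2*H - 2*J  [with G=4, H=16, J=5]  = -46
L = 2*K - 2*D + 3  [with K=9, D=-46]  = 113
F = J + N - L  [with J=5, N=10, L=113]  = -98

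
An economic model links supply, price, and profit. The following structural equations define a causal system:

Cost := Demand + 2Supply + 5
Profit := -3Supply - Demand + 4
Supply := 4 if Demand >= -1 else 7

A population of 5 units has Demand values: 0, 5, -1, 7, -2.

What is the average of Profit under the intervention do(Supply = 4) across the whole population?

-9.8

do(Supply=4) breaks Supply's dependence on Demand. With Supply=4 fixed, Profit across the units is -8, -13, -7, -15, -6, mean -9.8.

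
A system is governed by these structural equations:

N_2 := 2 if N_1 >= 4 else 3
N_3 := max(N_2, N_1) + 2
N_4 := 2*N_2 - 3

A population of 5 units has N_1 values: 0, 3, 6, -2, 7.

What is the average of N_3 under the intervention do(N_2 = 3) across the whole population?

do(N_2=3) breaks N_2's dependence on N_1. With N_2=3 fixed, N_3 across the units is 5, 5, 8, 5, 9, mean 6.4.

6.4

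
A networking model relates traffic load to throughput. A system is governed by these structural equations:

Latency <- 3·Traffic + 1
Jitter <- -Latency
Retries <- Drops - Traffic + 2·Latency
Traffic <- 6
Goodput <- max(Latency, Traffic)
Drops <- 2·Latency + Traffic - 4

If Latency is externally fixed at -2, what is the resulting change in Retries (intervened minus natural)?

Under do(Latency=-2), the mechanism Latency <- 3·Traffic + 1 is discarded; Latency is fixed at -2.
Drops = 2·Latency + Traffic - 4  [with Latency=-2, Traffic=6]  = -2
Retries = Drops - Traffic + 2·Latency  [with Drops=-2, Traffic=6, Latency=-2]  = -12
Without intervention: Latency = 3·Traffic + 1  [with Traffic=6]  = 19; Drops = 2·Latency + Traffic - 4  [with Latency=19, Traffic=6]  = 40; Retries = Drops - Traffic + 2·Latency  [with Drops=40, Traffic=6, Latency=19]  = 72.
Change = -12 − 72 = -84.

-84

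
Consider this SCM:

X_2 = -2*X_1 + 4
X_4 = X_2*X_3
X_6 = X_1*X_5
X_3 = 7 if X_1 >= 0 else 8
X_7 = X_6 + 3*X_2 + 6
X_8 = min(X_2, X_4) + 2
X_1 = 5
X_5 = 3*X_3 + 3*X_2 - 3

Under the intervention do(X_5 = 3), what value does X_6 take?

15

The intervention breaks the incoming arrows to X_5: X_5 = 3*X_3 + 3*X_2 - 3 no longer applies, and X_5 = 3.
X_6 = X_1*X_5  [with X_1=5, X_5=3]  = 15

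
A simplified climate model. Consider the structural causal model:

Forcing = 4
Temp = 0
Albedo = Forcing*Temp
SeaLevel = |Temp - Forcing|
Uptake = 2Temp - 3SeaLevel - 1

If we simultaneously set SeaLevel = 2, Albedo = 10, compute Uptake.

The joint intervention fixes SeaLevel = 2, Albedo = 10, removing each variable's own equation.
Uptake = 2Temp - 3SeaLevel - 1  [with Temp=0, SeaLevel=2]  = -7

-7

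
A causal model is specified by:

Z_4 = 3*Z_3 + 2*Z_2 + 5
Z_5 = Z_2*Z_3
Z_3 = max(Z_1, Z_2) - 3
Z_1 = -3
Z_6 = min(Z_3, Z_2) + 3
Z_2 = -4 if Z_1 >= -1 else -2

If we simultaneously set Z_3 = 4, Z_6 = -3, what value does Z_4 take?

Setting Z_3 = 4, Z_6 = -3 by intervention discards those variables' equations.
Z_2 = -4 if Z_1 >= -1 else -2  [with Z_1=-3]  = -2
Z_4 = 3*Z_3 + 2*Z_2 + 5  [with Z_3=4, Z_2=-2]  = 13

13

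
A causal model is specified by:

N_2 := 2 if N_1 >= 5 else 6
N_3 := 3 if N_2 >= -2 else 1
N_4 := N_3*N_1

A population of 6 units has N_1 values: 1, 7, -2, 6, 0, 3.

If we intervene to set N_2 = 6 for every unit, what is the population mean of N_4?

7.5

do(N_2=6) breaks N_2's dependence on N_1. With N_2=6 fixed, N_4 across the units is 3, 21, -6, 18, 0, 9, mean 7.5.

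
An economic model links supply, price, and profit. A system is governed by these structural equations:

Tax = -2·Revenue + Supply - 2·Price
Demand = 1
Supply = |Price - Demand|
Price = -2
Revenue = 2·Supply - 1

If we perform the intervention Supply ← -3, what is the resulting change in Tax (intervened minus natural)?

do(Supply=-3) replaces the equation Supply = |Price - Demand| with the constant Supply = -3.
Revenue = 2·Supply - 1  [with Supply=-3]  = -7
Tax = -2·Revenue + Supply - 2·Price  [with Revenue=-7, Supply=-3, Price=-2]  = 15
Without intervention: Supply = |Price - Demand|  [with Price=-2, Demand=1]  = 3; Revenue = 2·Supply - 1  [with Supply=3]  = 5; Tax = -2·Revenue + Supply - 2·Price  [with Revenue=5, Supply=3, Price=-2]  = -3.
Change = 15 − (-3) = 18.

18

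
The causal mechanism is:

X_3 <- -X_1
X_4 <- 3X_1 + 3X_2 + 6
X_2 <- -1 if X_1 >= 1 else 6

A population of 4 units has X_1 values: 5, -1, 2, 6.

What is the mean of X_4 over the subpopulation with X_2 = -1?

E[X_4|X_2=-1] averages over only the 3 units with X_2=-1 (X_1 = 5, 2, 6): X_4 = 18, 9, 21, mean 16.

16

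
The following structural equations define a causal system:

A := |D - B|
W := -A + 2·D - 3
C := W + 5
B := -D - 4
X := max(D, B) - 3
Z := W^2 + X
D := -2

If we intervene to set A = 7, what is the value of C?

do(A=7) replaces the equation A := |D - B| with the constant A = 7.
W = -A + 2·D - 3  [with A=7, D=-2]  = -14
C = W + 5  [with W=-14]  = -9

-9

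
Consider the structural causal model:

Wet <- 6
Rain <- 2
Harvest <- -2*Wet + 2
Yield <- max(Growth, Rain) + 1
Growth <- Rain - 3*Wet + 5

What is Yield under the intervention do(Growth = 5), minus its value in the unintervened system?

3

The intervention breaks the incoming arrows to Growth: Growth <- Rain - 3*Wet + 5 no longer applies, and Growth = 5.
Yield = max(Growth, Rain) + 1  [with Growth=5, Rain=2]  = 6
Without intervention: Growth = Rain - 3*Wet + 5  [with Rain=2, Wet=6]  = -11; Yield = max(Growth, Rain) + 1  [with Growth=-11, Rain=2]  = 3.
Change = 6 − 3 = 3.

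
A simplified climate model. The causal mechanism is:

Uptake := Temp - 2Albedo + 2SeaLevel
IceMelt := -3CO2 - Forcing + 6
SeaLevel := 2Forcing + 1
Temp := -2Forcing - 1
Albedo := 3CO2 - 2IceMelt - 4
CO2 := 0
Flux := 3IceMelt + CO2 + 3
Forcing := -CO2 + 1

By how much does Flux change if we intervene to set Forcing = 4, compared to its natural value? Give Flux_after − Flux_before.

Under do(Forcing=4), the mechanism Forcing := -CO2 + 1 is discarded; Forcing is fixed at 4.
IceMelt = -3CO2 - Forcing + 6  [with CO2=0, Forcing=4]  = 2
Flux = 3IceMelt + CO2 + 3  [with IceMelt=2, CO2=0]  = 9
Without intervention: Forcing = -CO2 + 1  [with CO2=0]  = 1; IceMelt = -3CO2 - Forcing + 6  [with CO2=0, Forcing=1]  = 5; Flux = 3IceMelt + CO2 + 3  [with IceMelt=5, CO2=0]  = 18.
Change = 9 − 18 = -9.

-9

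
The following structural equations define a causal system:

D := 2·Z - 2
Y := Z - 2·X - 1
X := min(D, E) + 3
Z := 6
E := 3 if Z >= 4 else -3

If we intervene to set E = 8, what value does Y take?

-17

do(E=8) replaces the equation E := 3 if Z >= 4 else -3 with the constant E = 8.
D = 2·Z - 2  [with Z=6]  = 10
X = min(D, E) + 3  [with D=10, E=8]  = 11
Y = Z - 2·X - 1  [with Z=6, X=11]  = -17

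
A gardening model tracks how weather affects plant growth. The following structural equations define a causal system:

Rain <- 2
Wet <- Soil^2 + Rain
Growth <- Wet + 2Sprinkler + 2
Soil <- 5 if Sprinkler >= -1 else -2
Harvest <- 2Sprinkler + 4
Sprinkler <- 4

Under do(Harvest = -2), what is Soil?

do(Harvest=-2) replaces the equation Harvest <- 2Sprinkler + 4 with the constant Harvest = -2.
Soil is not downstream of the intervention, so its value is determined by the original equations.
Soil = 5 if Sprinkler >= -1 else -2  [with Sprinkler=4]  = 5

5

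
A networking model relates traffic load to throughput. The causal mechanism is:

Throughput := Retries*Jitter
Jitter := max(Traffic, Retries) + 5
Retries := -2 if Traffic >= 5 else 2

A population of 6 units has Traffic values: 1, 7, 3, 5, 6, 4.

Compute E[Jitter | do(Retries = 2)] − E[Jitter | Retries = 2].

Every unit gets Retries=2 under the intervention. Jitter values become 7, 12, 8, 10, 11, 9; E[Jitter|do(Retries=2)] = 9.5.
Conditioning on Retries=2 selects the 3 unit(s) with Traffic ∈ {1, 3, 4}. Their Jitter values: 7, 8, 9. Mean = 8.
Difference = 9.5 − 8 = 1.5.

1.5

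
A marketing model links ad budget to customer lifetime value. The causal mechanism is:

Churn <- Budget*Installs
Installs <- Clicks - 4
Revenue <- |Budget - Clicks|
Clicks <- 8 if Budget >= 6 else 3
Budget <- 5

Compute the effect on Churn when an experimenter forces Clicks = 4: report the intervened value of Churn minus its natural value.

5

Under do(Clicks=4), the mechanism Clicks <- 8 if Budget >= 6 else 3 is discarded; Clicks is fixed at 4.
Installs = Clicks - 4  [with Clicks=4]  = 0
Churn = Budget*Installs  [with Budget=5, Installs=0]  = 0
Without intervention: Clicks = 8 if Budget >= 6 else 3  [with Budget=5]  = 3; Installs = Clicks - 4  [with Clicks=3]  = -1; Churn = Budget*Installs  [with Budget=5, Installs=-1]  = -5.
Change = 0 − (-5) = 5.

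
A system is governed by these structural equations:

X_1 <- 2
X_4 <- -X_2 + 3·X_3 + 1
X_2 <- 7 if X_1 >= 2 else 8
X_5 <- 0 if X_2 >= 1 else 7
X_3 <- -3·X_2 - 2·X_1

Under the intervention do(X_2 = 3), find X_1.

Under do(X_2=3), the mechanism X_2 <- 7 if X_1 >= 2 else 8 is discarded; X_2 is fixed at 3.
X_1 is not downstream of the intervention, so its value is determined by the original equations.

2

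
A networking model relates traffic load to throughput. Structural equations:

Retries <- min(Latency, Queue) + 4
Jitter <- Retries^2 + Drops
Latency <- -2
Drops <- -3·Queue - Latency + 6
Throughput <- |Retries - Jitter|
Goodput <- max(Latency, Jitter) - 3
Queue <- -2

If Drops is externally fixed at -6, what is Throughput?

The intervention breaks the incoming arrows to Drops: Drops <- -3·Queue - Latency + 6 no longer applies, and Drops = -6.
Retries = min(Latency, Queue) + 4  [with Latency=-2, Queue=-2]  = 2
Jitter = Retries^2 + Drops  [with Retries=2, Drops=-6]  = -2
Throughput = |Retries - Jitter|  [with Retries=2, Jitter=-2]  = 4

4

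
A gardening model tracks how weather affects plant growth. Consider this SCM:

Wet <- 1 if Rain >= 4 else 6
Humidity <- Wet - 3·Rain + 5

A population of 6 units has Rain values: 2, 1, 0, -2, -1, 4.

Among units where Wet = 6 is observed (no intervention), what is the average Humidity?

11

Conditioning on Wet=6 selects the 5 unit(s) with Rain ∈ {2, 1, 0, -2, -1}. Their Humidity values: 5, 8, 11, 17, 14. Mean = 11.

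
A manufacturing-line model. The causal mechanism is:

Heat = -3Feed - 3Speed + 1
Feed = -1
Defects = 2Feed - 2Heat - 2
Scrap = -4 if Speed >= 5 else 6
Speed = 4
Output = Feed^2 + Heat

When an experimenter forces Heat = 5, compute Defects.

The intervention breaks the incoming arrows to Heat: Heat = -3Feed - 3Speed + 1 no longer applies, and Heat = 5.
Defects = 2Feed - 2Heat - 2  [with Feed=-1, Heat=5]  = -14

-14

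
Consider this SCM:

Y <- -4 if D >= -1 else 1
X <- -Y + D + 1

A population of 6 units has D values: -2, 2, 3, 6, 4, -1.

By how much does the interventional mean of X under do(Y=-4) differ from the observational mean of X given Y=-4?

The intervention sets Y=-4 in all 6 units regardless of D. Recomputing X per unit gives 3, 7, 8, 11, 9, 4; average 7.
Observing Y=-4 restricts to units where Y's equation naturally yields -4: D ∈ {2, 3, 6, 4, -1}. In that subpopulation X = 7, 8, 11, 9, 4, mean 7.8.
Difference = 7 − 7.8 = -0.8.

-0.8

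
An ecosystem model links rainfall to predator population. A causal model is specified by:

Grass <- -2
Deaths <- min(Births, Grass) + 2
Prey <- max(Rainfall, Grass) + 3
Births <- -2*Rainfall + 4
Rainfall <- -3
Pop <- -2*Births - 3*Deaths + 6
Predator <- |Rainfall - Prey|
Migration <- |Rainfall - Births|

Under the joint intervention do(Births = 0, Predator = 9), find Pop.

6

Under do(Births = 0, Predator = 9), each intervened variable's structural equation is replaced by its fixed value.
Deaths = min(Births, Grass) + 2  [with Births=0, Grass=-2]  = 0
Pop = -2*Births - 3*Deaths + 6  [with Births=0, Deaths=0]  = 6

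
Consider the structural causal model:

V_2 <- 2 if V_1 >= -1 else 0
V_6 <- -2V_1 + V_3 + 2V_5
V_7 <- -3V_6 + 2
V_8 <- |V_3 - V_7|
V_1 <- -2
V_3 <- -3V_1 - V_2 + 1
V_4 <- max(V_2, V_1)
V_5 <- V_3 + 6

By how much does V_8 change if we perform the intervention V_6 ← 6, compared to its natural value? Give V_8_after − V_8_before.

-93

Intervening sets V_6 = 6 and removes its equation (V_6 <- -2V_1 + V_3 + 2V_5).
V_2 = 2 if V_1 >= -1 else 0  [with V_1=-2]  = 0
V_3 = -3V_1 - V_2 + 1  [with V_1=-2, V_2=0]  = 7
V_7 = -3V_6 + 2  [with V_6=6]  = -16
V_8 = |V_3 - V_7|  [with V_3=7, V_7=-16]  = 23
Without intervention: V_2 = 2 if V_1 >= -1 else 0  [with V_1=-2]  = 0; V_3 = -3V_1 - V_2 + 1  [with V_1=-2, V_2=0]  = 7; V_5 = V_3 + 6  [with V_3=7]  = 13; V_6 = -2V_1 + V_3 + 2V_5  [with V_1=-2, V_3=7, V_5=13]  = 37; V_7 = -3V_6 + 2  [with V_6=37]  = -109; V_8 = |V_3 - V_7|  [with V_3=7, V_7=-109]  = 116.
Change = 23 − 116 = -93.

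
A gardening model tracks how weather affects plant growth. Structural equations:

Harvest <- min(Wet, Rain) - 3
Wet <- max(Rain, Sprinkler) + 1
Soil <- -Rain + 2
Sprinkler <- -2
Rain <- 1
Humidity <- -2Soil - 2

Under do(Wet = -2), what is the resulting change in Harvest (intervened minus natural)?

-3

Under do(Wet=-2), the mechanism Wet <- max(Rain, Sprinkler) + 1 is discarded; Wet is fixed at -2.
Harvest = min(Wet, Rain) - 3  [with Wet=-2, Rain=1]  = -5
Without intervention: Wet = max(Rain, Sprinkler) + 1  [with Rain=1, Sprinkler=-2]  = 2; Harvest = min(Wet, Rain) - 3  [with Wet=2, Rain=1]  = -2.
Change = -5 − (-2) = -3.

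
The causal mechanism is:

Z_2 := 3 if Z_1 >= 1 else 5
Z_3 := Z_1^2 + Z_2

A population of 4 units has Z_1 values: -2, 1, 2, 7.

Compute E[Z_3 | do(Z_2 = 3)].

17.5

Every unit gets Z_2=3 under the intervention. Z_3 values become 7, 4, 7, 52; E[Z_3|do(Z_2=3)] = 17.5.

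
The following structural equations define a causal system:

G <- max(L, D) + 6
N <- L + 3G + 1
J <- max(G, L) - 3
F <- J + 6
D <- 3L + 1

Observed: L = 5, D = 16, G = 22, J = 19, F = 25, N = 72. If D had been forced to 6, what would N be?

42

Under do(D=6), the mechanism D <- 3L + 1 is discarded; D is fixed at 6.
G = max(L, D) + 6  [with L=5, D=6]  = 12
N = L + 3G + 1  [with L=5, G=12]  = 42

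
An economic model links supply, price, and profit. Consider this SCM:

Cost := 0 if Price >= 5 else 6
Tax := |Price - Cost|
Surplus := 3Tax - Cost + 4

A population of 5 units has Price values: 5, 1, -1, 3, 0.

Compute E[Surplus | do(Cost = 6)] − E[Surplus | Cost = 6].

The intervention sets Cost=6 in all 5 units regardless of Price. Recomputing Surplus per unit gives 1, 13, 19, 7, 16; average 11.2.
Observing Cost=6 restricts to units where Cost's equation naturally yields 6: Price ∈ {1, -1, 3, 0}. In that subpopulation Surplus = 13, 19, 7, 16, mean 13.75.
Difference = 11.2 − 13.75 = -2.55.

-2.55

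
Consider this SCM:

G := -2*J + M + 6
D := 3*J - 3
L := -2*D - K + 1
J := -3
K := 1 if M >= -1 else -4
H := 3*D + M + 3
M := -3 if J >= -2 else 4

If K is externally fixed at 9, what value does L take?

Intervening sets K = 9 and removes its equation (K := 1 if M >= -1 else -4).
D = 3*J - 3  [with J=-3]  = -12
L = -2*D - K + 1  [with D=-12, K=9]  = 16

16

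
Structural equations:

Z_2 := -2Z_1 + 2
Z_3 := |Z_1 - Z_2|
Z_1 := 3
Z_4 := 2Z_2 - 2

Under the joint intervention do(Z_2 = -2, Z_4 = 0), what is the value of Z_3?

5

The joint intervention fixes Z_2 = -2, Z_4 = 0, removing each variable's own equation.
Z_3 = |Z_1 - Z_2|  [with Z_1=3, Z_2=-2]  = 5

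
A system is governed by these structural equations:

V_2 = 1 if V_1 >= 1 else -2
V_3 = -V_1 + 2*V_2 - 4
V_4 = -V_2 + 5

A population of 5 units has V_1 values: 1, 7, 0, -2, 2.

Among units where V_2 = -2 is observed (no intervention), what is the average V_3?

-7

Observing V_2=-2 restricts to units where V_2's equation naturally yields -2: V_1 ∈ {0, -2}. In that subpopulation V_3 = -8, -6, mean -7.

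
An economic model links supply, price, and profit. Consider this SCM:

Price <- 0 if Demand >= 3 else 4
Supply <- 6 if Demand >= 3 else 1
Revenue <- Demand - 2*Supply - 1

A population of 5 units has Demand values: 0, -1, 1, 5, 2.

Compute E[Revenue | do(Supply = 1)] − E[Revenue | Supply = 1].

0.9

do(Supply=1) breaks Supply's dependence on Demand. With Supply=1 fixed, Revenue across the units is -3, -4, -2, 2, -1, mean -1.6.
Conditioning on Supply=1 selects the 4 unit(s) with Demand ∈ {0, -1, 1, 2}. Their Revenue values: -3, -4, -2, -1. Mean = -2.5.
Difference = -1.6 − (-2.5) = 0.9.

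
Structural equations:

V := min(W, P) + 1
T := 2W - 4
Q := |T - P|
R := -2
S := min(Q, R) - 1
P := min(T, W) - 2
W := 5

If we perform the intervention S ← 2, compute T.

6

do(S=2) replaces the equation S := min(Q, R) - 1 with the constant S = 2.
T is not downstream of the intervention, so its value is determined by the original equations.
T = 2W - 4  [with W=5]  = 6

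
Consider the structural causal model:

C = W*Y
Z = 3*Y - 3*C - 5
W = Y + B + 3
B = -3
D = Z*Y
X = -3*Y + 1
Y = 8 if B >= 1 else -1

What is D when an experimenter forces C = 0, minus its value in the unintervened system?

-3

The intervention breaks the incoming arrows to C: C = W*Y no longer applies, and C = 0.
Y = 8 if B >= 1 else -1  [with B=-3]  = -1
Z = 3*Y - 3*C - 5  [with Y=-1, C=0]  = -8
D = Z*Y  [with Z=-8, Y=-1]  = 8
Without intervention: Y = 8 if B >= 1 else -1  [with B=-3]  = -1; W = Y + B + 3  [with Y=-1, B=-3]  = -1; C = W*Y  [with W=-1, Y=-1]  = 1; Z = 3*Y - 3*C - 5  [with Y=-1, C=1]  = -11; D = Z*Y  [with Z=-11, Y=-1]  = 11.
Change = 8 − 11 = -3.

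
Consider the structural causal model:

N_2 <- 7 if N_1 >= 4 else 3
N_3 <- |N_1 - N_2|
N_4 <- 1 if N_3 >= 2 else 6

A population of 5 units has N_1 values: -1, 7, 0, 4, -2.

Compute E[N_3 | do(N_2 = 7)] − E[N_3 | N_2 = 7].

3.9

do(N_2=7) breaks N_2's dependence on N_1. With N_2=7 fixed, N_3 across the units is 8, 0, 7, 3, 9, mean 5.4.
Conditioning on N_2=7 selects the 2 unit(s) with N_1 ∈ {7, 4}. Their N_3 values: 0, 3. Mean = 1.5.
Difference = 5.4 − 1.5 = 3.9.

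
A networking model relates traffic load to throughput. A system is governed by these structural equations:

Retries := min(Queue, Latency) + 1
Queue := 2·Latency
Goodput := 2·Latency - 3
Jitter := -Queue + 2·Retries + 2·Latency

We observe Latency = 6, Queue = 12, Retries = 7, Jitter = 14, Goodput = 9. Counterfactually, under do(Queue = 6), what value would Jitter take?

Under do(Queue=6), the mechanism Queue := 2·Latency is discarded; Queue is fixed at 6.
Retries = min(Queue, Latency) + 1  [with Queue=6, Latency=6]  = 7
Jitter = -Queue + 2·Retries + 2·Latency  [with Queue=6, Retries=7, Latency=6]  = 20

20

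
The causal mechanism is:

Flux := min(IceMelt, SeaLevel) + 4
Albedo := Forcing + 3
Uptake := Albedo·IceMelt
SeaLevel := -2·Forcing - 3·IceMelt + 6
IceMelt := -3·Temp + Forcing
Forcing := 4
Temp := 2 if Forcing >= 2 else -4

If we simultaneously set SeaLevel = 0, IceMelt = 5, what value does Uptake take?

The joint intervention fixes SeaLevel = 0, IceMelt = 5, removing each variable's own equation.
Albedo = Forcing + 3  [with Forcing=4]  = 7
Uptake = Albedo·IceMelt  [with Albedo=7, IceMelt=5]  = 35

35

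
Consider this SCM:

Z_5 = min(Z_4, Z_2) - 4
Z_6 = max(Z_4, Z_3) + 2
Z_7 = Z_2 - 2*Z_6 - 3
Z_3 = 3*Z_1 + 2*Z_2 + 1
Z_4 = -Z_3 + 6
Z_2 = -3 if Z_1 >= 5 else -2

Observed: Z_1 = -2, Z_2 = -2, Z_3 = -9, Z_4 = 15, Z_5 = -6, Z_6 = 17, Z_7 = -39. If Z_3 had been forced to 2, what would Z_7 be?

The intervention breaks the incoming arrows to Z_3: Z_3 = 3*Z_1 + 2*Z_2 + 1 no longer applies, and Z_3 = 2.
Z_2 = -3 if Z_1 >= 5 else -2  [with Z_1=-2]  = -2
Z_4 = -Z_3 + 6  [with Z_3=2]  = 4
Z_6 = max(Z_4, Z_3) + 2  [with Z_4=4, Z_3=2]  = 6
Z_7 = Z_2 - 2*Z_6 - 3  [with Z_2=-2, Z_6=6]  = -17

-17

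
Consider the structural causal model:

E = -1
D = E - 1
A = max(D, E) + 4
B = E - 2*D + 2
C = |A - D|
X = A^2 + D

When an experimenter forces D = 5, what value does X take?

86

do(D=5) replaces the equation D = E - 1 with the constant D = 5.
A = max(D, E) + 4  [with D=5, E=-1]  = 9
X = A^2 + D  [with A=9, D=5]  = 86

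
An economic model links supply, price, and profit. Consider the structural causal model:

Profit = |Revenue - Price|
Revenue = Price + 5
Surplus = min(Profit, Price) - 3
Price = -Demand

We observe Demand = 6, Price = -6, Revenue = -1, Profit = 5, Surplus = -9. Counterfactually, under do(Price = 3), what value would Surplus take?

do(Price=3) replaces the equation Price = -Demand with the constant Price = 3.
Revenue = Price + 5  [with Price=3]  = 8
Profit = |Revenue - Price|  [with Revenue=8, Price=3]  = 5
Surplus = min(Profit, Price) - 3  [with Profit=5, Price=3]  = 0

0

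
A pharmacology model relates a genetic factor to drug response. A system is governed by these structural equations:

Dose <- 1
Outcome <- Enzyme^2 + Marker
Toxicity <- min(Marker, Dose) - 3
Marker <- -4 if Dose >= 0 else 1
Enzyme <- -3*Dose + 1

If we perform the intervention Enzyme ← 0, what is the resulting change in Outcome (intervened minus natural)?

do(Enzyme=0) replaces the equation Enzyme <- -3*Dose + 1 with the constant Enzyme = 0.
Marker = -4 if Dose >= 0 else 1  [with Dose=1]  = -4
Outcome = Enzyme^2 + Marker  [with Enzyme=0, Marker=-4]  = -4
Without intervention: Enzyme = -3*Dose + 1  [with Dose=1]  = -2; Marker = -4 if Dose >= 0 else 1  [with Dose=1]  = -4; Outcome = Enzyme^2 + Marker  [with Enzyme=-2, Marker=-4]  = 0.
Change = -4 − 0 = -4.

-4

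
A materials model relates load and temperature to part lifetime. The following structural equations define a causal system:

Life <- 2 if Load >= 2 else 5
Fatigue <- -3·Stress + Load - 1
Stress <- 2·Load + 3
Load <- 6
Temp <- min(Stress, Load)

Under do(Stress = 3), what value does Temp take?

The intervention breaks the incoming arrows to Stress: Stress <- 2·Load + 3 no longer applies, and Stress = 3.
Temp = min(Stress, Load)  [with Stress=3, Load=6]  = 3

3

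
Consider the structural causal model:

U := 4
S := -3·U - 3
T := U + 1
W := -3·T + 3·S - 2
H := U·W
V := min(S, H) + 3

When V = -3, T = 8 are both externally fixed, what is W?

Under do(V = -3, T = 8), each intervened variable's structural equation is replaced by its fixed value.
S = -3·U - 3  [with U=4]  = -15
W = -3·T + 3·S - 2  [with T=8, S=-15]  = -71

-71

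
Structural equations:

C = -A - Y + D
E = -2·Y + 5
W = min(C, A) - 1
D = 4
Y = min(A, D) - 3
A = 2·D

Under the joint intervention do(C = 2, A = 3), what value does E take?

5

Setting C = 2, A = 3 by intervention discards those variables' equations.
Y = min(A, D) - 3  [with A=3, D=4]  = 0
E = -2·Y + 5  [with Y=0]  = 5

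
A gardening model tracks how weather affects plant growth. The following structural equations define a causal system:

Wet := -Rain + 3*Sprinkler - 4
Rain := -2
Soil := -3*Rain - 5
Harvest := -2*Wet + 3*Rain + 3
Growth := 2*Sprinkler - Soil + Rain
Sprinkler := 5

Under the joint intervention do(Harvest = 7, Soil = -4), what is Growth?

12

Under do(Harvest = 7, Soil = -4), each intervened variable's structural equation is replaced by its fixed value.
Growth = 2*Sprinkler - Soil + Rain  [with Sprinkler=5, Soil=-4, Rain=-2]  = 12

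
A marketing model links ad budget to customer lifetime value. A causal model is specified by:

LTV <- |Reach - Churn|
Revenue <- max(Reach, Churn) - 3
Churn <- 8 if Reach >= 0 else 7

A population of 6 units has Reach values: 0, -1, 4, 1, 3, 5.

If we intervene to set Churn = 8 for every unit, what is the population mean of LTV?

6

Every unit gets Churn=8 under the intervention. LTV values become 8, 9, 4, 7, 5, 3; E[LTV|do(Churn=8)] = 6.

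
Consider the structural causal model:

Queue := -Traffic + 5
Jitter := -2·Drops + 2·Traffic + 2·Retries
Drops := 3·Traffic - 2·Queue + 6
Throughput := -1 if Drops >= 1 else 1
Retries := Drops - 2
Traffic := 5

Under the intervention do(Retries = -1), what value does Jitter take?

Intervening sets Retries = -1 and removes its equation (Retries := Drops - 2).
Queue = -Traffic + 5  [with Traffic=5]  = 0
Drops = 3·Traffic - 2·Queue + 6  [with Traffic=5, Queue=0]  = 21
Jitter = -2·Drops + 2·Traffic + 2·Retries  [with Drops=21, Traffic=5, Retries=-1]  = -34

-34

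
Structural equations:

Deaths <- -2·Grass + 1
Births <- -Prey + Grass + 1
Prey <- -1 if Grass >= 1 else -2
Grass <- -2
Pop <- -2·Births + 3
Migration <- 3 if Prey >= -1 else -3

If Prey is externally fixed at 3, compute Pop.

11

Under do(Prey=3), the mechanism Prey <- -1 if Grass >= 1 else -2 is discarded; Prey is fixed at 3.
Births = -Prey + Grass + 1  [with Prey=3, Grass=-2]  = -4
Pop = -2·Births + 3  [with Births=-4]  = 11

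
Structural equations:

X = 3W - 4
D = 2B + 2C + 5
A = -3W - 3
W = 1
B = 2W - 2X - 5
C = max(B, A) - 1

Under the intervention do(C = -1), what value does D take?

1

The intervention breaks the incoming arrows to C: C = max(B, A) - 1 no longer applies, and C = -1.
X = 3W - 4  [with W=1]  = -1
B = 2W - 2X - 5  [with W=1, X=-1]  = -1
D = 2B + 2C + 5  [with B=-1, C=-1]  = 1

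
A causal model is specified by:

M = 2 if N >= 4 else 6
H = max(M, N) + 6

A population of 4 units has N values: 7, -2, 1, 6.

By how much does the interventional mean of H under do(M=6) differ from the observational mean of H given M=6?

do(M=6) breaks M's dependence on N. With M=6 fixed, H across the units is 13, 12, 12, 12, mean 12.25.
Conditioning on M=6 selects the 2 unit(s) with N ∈ {-2, 1}. Their H values: 12, 12. Mean = 12.
Difference = 12.25 − 12 = 0.25.

0.25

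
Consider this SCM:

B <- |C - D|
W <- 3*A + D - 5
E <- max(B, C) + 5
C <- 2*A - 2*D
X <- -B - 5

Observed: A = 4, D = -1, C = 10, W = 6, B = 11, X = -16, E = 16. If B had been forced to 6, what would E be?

15

Under do(B=6), the mechanism B <- |C - D| is discarded; B is fixed at 6.
C = 2*A - 2*D  [with A=4, D=-1]  = 10
E = max(B, C) + 5  [with B=6, C=10]  = 15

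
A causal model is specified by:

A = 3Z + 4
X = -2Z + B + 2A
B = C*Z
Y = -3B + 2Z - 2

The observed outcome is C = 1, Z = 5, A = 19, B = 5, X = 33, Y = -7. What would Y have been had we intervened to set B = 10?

-22

Under do(B=10), the mechanism B = C*Z is discarded; B is fixed at 10.
Y = -3B + 2Z - 2  [with B=10, Z=5]  = -22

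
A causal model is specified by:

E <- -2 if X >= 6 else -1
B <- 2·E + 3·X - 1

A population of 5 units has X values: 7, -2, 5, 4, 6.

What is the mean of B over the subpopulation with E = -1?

E[B|E=-1] averages over only the 3 units with E=-1 (X = -2, 5, 4): B = -9, 12, 9, mean 4.

4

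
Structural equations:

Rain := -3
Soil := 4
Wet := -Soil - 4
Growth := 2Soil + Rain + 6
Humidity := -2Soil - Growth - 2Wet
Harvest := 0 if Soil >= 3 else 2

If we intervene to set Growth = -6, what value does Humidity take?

Intervening sets Growth = -6 and removes its equation (Growth := 2Soil + Rain + 6).
Wet = -Soil - 4  [with Soil=4]  = -8
Humidity = -2Soil - Growth - 2Wet  [with Soil=4, Growth=-6, Wet=-8]  = 14

14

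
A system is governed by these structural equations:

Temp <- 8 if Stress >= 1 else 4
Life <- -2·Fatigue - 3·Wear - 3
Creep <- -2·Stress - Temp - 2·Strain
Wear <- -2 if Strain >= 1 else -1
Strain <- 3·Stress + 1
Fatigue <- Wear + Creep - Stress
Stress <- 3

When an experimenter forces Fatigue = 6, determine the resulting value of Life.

-9

Intervening sets Fatigue = 6 and removes its equation (Fatigue <- Wear + Creep - Stress).
Strain = 3·Stress + 1  [with Stress=3]  = 10
Wear = -2 if Strain >= 1 else -1  [with Strain=10]  = -2
Life = -2·Fatigue - 3·Wear - 3  [with Fatigue=6, Wear=-2]  = -9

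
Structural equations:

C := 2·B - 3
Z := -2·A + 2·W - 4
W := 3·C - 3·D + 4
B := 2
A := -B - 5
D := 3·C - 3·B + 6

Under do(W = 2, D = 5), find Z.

The joint intervention fixes W = 2, D = 5, removing each variable's own equation.
A = -B - 5  [with B=2]  = -7
Z = -2·A + 2·W - 4  [with A=-7, W=2]  = 14

14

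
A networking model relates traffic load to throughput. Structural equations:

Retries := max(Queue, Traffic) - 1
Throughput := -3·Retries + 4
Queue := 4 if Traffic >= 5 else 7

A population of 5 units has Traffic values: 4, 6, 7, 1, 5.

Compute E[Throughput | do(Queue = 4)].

-8.6

The intervention sets Queue=4 in all 5 units regardless of Traffic. Recomputing Throughput per unit gives -5, -11, -14, -5, -8; average -8.6.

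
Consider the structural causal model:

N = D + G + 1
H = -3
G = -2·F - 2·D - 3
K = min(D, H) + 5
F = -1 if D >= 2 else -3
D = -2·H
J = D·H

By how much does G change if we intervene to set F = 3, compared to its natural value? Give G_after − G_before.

-8

The intervention breaks the incoming arrows to F: F = -1 if D >= 2 else -3 no longer applies, and F = 3.
D = -2·H  [with H=-3]  = 6
G = -2·F - 2·D - 3  [with F=3, D=6]  = -21
Without intervention: D = -2·H  [with H=-3]  = 6; F = -1 if D >= 2 else -3  [with D=6]  = -1; G = -2·F - 2·D - 3  [with F=-1, D=6]  = -13.
Change = -21 − (-13) = -8.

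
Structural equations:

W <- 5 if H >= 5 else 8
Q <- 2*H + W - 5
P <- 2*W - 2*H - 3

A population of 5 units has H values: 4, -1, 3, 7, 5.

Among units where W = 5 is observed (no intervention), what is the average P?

-5

Conditioning on W=5 selects the 2 unit(s) with H ∈ {7, 5}. Their P values: -7, -3. Mean = -5.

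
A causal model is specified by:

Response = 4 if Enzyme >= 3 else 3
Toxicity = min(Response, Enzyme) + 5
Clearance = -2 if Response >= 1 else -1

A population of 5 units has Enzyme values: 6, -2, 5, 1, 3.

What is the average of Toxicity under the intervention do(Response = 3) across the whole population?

6.6

Under do(Response=3), Response's equation is replaced by Response=3 for every unit. Per-unit Toxicity: 8, 3, 8, 6, 8. Mean = 6.6.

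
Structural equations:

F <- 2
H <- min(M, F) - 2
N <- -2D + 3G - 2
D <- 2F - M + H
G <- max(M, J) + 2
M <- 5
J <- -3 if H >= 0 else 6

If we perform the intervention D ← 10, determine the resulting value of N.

Under do(D=10), the mechanism D <- 2F - M + H is discarded; D is fixed at 10.
H = min(M, F) - 2  [with M=5, F=2]  = 0
J = -3 if H >= 0 else 6  [with H=0]  = -3
G = max(M, J) + 2  [with M=5, J=-3]  = 7
N = -2D + 3G - 2  [with D=10, G=7]  = -1

-1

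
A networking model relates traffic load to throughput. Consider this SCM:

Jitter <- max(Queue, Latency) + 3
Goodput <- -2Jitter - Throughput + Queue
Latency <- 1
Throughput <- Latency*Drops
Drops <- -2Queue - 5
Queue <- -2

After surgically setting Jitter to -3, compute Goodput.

Under do(Jitter=-3), the mechanism Jitter <- max(Queue, Latency) + 3 is discarded; Jitter is fixed at -3.
Drops = -2Queue - 5  [with Queue=-2]  = -1
Throughput = Latency*Drops  [with Latency=1, Drops=-1]  = -1
Goodput = -2Jitter - Throughput + Queue  [with Jitter=-3, Throughput=-1, Queue=-2]  = 5

5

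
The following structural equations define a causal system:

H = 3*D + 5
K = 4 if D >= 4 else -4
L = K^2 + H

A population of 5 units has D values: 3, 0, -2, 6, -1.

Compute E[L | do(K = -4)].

do(K=-4) breaks K's dependence on D. With K=-4 fixed, L across the units is 30, 21, 15, 39, 18, mean 24.6.

24.6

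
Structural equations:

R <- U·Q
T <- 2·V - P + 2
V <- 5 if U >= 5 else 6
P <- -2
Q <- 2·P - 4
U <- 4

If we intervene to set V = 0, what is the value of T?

Intervening sets V = 0 and removes its equation (V <- 5 if U >= 5 else 6).
T = 2·V - P + 2  [with V=0, P=-2]  = 4

4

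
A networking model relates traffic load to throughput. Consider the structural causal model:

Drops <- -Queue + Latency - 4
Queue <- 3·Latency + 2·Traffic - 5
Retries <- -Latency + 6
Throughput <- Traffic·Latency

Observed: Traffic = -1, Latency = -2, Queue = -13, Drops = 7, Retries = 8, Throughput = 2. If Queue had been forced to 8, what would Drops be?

-14

The intervention breaks the incoming arrows to Queue: Queue <- 3·Latency + 2·Traffic - 5 no longer applies, and Queue = 8.
Drops = -Queue + Latency - 4  [with Queue=8, Latency=-2]  = -14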